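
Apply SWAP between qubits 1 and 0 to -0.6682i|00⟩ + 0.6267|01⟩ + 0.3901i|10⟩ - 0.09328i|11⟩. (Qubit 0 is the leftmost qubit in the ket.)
-0.6682i|00⟩ + 0.3901i|01⟩ + 0.6267|10⟩ - 0.09328i|11⟩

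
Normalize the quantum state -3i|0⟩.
-i|0⟩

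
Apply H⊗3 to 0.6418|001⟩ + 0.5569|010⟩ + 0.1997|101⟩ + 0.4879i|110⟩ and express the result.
(0.4944 + 0.1725i)|000⟩ + (-0.1006 + 0.1725i)|001⟩ + (0.1006 - 0.1725i)|010⟩ + (-0.4944 - 0.1725i)|011⟩ + (0.3532 - 0.1725i)|100⟩ + (0.04059 - 0.1725i)|101⟩ + (-0.04059 + 0.1725i)|110⟩ + (-0.3532 + 0.1725i)|111⟩

H⊗3 gives amp(|y⟩) = (1/2√2) Σ_x (−1)^(x·y) amp(|x⟩), where x·y is the number of positions in which both x and y have a 1.
|000⟩: (0.6418 + 0.5569 + 0.1997 + 0.4879i)/(2√2) = (0.4944 + 0.1725i)
|001⟩: (-0.6418 + 0.5569 - 0.1997 + 0.4879i)/(2√2) = (-0.1006 + 0.1725i)
|010⟩: (0.6418 - 0.5569 + 0.1997 - 0.4879i)/(2√2) = (0.1006 - 0.1725i)
|011⟩: (-0.6418 - 0.5569 - 0.1997 - 0.4879i)/(2√2) = (-0.4944 - 0.1725i)
|100⟩: (0.6418 + 0.5569 - 0.1997 - 0.4879i)/(2√2) = (0.3532 - 0.1725i)
|101⟩: (-0.6418 + 0.5569 + 0.1997 - 0.4879i)/(2√2) = (0.04059 - 0.1725i)
|110⟩: (0.6418 - 0.5569 - 0.1997 + 0.4879i)/(2√2) = (-0.04059 + 0.1725i)
|111⟩: (-0.6418 - 0.5569 + 0.1997 + 0.4879i)/(2√2) = (-0.3532 + 0.1725i)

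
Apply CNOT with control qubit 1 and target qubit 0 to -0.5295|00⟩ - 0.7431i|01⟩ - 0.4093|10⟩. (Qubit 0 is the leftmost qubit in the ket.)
-0.5295|00⟩ - 0.4093|10⟩ - 0.7431i|11⟩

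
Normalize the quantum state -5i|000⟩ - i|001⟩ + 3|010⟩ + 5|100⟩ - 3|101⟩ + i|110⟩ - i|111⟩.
-0.5934i|000⟩ - 0.1187i|001⟩ + 0.356|010⟩ + 0.5934|100⟩ - 0.356|101⟩ + 0.1187i|110⟩ - 0.1187i|111⟩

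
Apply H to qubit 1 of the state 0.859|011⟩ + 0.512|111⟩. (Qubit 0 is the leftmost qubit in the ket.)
0.6074|001⟩ - 0.6074|011⟩ + 0.362|101⟩ - 0.362|111⟩

H on qubit 1 mixes each pair of kets that differ only in qubit 1: amplitudes (a, b) of (|…0…⟩, |…1…⟩) become ((a + b)/√2, (a − b)/√2). Kets absent from the input have amplitude 0.
(|001⟩, |011⟩): (a, b) = (0, 0.859) → (0.6074, -0.6074)
(|101⟩, |111⟩): (a, b) = (0, 0.512) → (0.362, -0.362)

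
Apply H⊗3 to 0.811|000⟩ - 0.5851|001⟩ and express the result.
0.07987|000⟩ + 0.4936|001⟩ + 0.07987|010⟩ + 0.4936|011⟩ + 0.07987|100⟩ + 0.4936|101⟩ + 0.07987|110⟩ + 0.4936|111⟩

H⊗3 gives amp(|y⟩) = (1/2√2) Σ_x (−1)^(x·y) amp(|x⟩), where x·y is the number of positions in which both x and y have a 1.
|000⟩: (0.811 - 0.5851)/(2√2) = 0.07987
|001⟩: (0.811 + 0.5851)/(2√2) = 0.4936
|010⟩: (0.811 - 0.5851)/(2√2) = 0.07987
|011⟩: (0.811 + 0.5851)/(2√2) = 0.4936
|100⟩: (0.811 - 0.5851)/(2√2) = 0.07987
|101⟩: (0.811 + 0.5851)/(2√2) = 0.4936
|110⟩: (0.811 - 0.5851)/(2√2) = 0.07987
|111⟩: (0.811 + 0.5851)/(2√2) = 0.4936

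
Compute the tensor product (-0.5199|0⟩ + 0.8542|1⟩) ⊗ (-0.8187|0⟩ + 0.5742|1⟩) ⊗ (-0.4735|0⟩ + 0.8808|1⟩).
-0.2015|000⟩ + 0.3749|001⟩ + 0.1414|010⟩ - 0.2629|011⟩ + 0.3311|100⟩ - 0.616|101⟩ - 0.2322|110⟩ + 0.432|111⟩

amp(|b₁b₂…⟩) = product of the factor amplitudes for bits b₁, b₂, …; only kets whose every factor amplitude is nonzero survive.
|000⟩: (-0.5199)(-0.8187)(-0.4735) = -0.2015
|001⟩: (-0.5199)(-0.8187)(0.8808) = 0.3749
|010⟩: (-0.5199)(0.5742)(-0.4735) = 0.1414
|011⟩: (-0.5199)(0.5742)(0.8808) = -0.2629
|100⟩: (0.8542)(-0.8187)(-0.4735) = 0.3311
|101⟩: (0.8542)(-0.8187)(0.8808) = -0.616
|110⟩: (0.8542)(0.5742)(-0.4735) = -0.2322
|111⟩: (0.8542)(0.5742)(0.8808) = 0.432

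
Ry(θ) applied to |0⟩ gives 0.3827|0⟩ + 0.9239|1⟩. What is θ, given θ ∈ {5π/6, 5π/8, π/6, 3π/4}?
3π/4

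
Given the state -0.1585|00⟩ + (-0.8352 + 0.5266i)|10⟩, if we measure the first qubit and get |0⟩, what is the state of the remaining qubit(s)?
-|0⟩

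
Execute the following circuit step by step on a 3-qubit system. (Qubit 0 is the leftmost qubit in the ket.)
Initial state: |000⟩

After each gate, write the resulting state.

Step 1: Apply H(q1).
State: 1/√2|000⟩ + 1/√2|010⟩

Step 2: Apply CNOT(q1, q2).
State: 1/√2|000⟩ + 1/√2|011⟩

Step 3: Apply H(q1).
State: 1/2|000⟩ + 1/2|001⟩ + 1/2|010⟩ - 1/2|011⟩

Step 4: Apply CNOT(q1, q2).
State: 1/2|000⟩ + 1/2|001⟩ - 1/2|010⟩ + 1/2|011⟩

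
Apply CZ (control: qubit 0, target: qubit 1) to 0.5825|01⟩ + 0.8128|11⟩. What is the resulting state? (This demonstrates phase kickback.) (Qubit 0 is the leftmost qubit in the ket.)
0.5825|01⟩ - 0.8128|11⟩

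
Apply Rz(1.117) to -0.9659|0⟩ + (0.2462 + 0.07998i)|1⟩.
(-0.8191 + 0.5118i)|0⟩ + (0.1664 + 0.1983i)|1⟩

Rz(1.117) = [[e^(−iθ/2), 0], [0, e^(iθ/2)]] with e^(±iθ/2) = cos(θ/2) ± i·sin(θ/2); θ = 1.117, cos(θ/2) ≈ 0.848051, sin(θ/2) ≈ 0.529915.
With a = amp(|0⟩) = -0.9659 and b = amp(|1⟩) = (0.2462 + 0.07998i):
new amp(|0⟩) = (0.848051 - 0.529915i)·a = (-0.8191 + 0.5118i)
new amp(|1⟩) = (0.848051 + 0.529915i)·b = (0.1664 + 0.1983i)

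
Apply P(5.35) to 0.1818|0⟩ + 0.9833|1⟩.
0.1818|0⟩ + (0.5853 - 0.7901i)|1⟩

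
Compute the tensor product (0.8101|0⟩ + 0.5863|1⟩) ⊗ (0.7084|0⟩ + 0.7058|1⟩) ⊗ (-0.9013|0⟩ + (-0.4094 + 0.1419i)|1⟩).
-0.5172|000⟩ + (-0.2349 + 0.08143i)|001⟩ - 0.5153|010⟩ + (-0.2341 + 0.08113i)|011⟩ - 0.3743|100⟩ + (-0.17 + 0.05894i)|101⟩ - 0.373|110⟩ + (-0.1694 + 0.05872i)|111⟩

amp(|b₁b₂…⟩) = product of the factor amplitudes for bits b₁, b₂, …; only kets whose every factor amplitude is nonzero survive.
|000⟩: (0.8101)(0.7084)(-0.9013) = -0.5172
|001⟩: (0.8101)(0.7084)(-0.4094 + 0.1419i) = (-0.2349 + 0.08143i)
|010⟩: (0.8101)(0.7058)(-0.9013) = -0.5153
|011⟩: (0.8101)(0.7058)(-0.4094 + 0.1419i) = (-0.2341 + 0.08113i)
|100⟩: (0.5863)(0.7084)(-0.9013) = -0.3743
|101⟩: (0.5863)(0.7084)(-0.4094 + 0.1419i) = (-0.17 + 0.05894i)
|110⟩: (0.5863)(0.7058)(-0.9013) = -0.373
|111⟩: (0.5863)(0.7058)(-0.4094 + 0.1419i) = (-0.1694 + 0.05872i)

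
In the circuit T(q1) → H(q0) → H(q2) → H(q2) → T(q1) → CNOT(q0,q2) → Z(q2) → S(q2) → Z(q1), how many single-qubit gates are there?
8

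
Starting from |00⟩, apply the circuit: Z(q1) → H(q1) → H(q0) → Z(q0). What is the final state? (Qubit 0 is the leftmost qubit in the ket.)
1/2|00⟩ + 1/2|01⟩ - 1/2|10⟩ - 1/2|11⟩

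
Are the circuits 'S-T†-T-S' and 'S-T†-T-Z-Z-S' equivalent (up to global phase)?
Yes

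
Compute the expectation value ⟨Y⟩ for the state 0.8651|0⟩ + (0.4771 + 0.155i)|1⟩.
0.2682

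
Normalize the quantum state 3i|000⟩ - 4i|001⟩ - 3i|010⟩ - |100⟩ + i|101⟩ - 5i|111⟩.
0.3841i|000⟩ - 0.5121i|001⟩ - 0.3841i|010⟩ - 0.128|100⟩ + 0.128i|101⟩ - 0.6402i|111⟩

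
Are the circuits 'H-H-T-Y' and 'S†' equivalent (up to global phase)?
No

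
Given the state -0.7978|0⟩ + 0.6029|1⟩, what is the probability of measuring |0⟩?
0.6365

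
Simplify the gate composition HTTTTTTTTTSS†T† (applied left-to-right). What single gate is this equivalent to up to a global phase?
H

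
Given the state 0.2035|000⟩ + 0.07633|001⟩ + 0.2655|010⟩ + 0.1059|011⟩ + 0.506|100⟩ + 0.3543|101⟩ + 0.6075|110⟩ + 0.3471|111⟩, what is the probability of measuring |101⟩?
0.1255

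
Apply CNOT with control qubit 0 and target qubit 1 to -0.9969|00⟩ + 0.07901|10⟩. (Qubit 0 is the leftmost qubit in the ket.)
-0.9969|00⟩ + 0.07901|11⟩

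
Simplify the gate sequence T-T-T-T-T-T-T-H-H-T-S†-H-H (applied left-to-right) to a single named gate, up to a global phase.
S†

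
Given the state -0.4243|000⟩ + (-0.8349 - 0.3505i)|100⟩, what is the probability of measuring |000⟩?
0.18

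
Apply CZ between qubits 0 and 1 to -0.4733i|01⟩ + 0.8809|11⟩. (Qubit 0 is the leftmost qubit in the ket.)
-0.4733i|01⟩ - 0.8809|11⟩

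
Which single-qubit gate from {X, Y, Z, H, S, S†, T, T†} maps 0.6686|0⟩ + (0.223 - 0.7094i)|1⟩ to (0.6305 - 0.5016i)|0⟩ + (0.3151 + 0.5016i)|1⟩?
H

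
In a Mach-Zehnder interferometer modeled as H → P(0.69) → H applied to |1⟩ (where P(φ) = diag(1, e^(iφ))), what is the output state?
(0.1144 - 0.3183i)|0⟩ + (0.8856 + 0.3183i)|1⟩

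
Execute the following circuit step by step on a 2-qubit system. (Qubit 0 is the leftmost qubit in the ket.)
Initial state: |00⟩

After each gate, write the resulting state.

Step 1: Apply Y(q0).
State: i|10⟩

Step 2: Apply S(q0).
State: -|10⟩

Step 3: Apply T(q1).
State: -|10⟩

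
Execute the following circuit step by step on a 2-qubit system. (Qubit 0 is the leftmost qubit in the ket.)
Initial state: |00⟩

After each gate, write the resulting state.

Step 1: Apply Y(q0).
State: i|10⟩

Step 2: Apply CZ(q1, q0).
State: i|10⟩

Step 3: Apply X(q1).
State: i|11⟩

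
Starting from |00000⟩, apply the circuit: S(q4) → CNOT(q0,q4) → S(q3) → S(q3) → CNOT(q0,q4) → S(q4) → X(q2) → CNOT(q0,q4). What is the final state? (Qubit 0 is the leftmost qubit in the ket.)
|00100⟩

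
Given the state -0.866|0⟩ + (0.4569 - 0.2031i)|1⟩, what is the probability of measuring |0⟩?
0.75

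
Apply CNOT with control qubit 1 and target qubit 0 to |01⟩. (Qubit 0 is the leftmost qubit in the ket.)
|11⟩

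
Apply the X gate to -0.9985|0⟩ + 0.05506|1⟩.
0.05506|0⟩ - 0.9985|1⟩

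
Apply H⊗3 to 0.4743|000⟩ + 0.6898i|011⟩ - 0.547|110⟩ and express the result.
(-0.0257 + 0.2439i)|000⟩ + (-0.0257 - 0.2439i)|001⟩ + (0.3611 - 0.2439i)|010⟩ + (0.3611 + 0.2439i)|011⟩ + (0.3611 + 0.2439i)|100⟩ + (0.3611 - 0.2439i)|101⟩ + (-0.0257 - 0.2439i)|110⟩ + (-0.0257 + 0.2439i)|111⟩

H⊗3 gives amp(|y⟩) = (1/2√2) Σ_x (−1)^(x·y) amp(|x⟩), where x·y is the number of positions in which both x and y have a 1.
|000⟩: (0.4743 + 0.6898i - 0.547)/(2√2) = (-0.0257 + 0.2439i)
|001⟩: (0.4743 - 0.6898i - 0.547)/(2√2) = (-0.0257 - 0.2439i)
|010⟩: (0.4743 - 0.6898i + 0.547)/(2√2) = (0.3611 - 0.2439i)
|011⟩: (0.4743 + 0.6898i + 0.547)/(2√2) = (0.3611 + 0.2439i)
|100⟩: (0.4743 + 0.6898i + 0.547)/(2√2) = (0.3611 + 0.2439i)
|101⟩: (0.4743 - 0.6898i + 0.547)/(2√2) = (0.3611 - 0.2439i)
|110⟩: (0.4743 - 0.6898i - 0.547)/(2√2) = (-0.0257 - 0.2439i)
|111⟩: (0.4743 + 0.6898i - 0.547)/(2√2) = (-0.0257 + 0.2439i)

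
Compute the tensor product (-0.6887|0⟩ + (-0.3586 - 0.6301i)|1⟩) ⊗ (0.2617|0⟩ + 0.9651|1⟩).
-0.1802|00⟩ - 0.6647|01⟩ + (-0.09385 - 0.1649i)|10⟩ + (-0.3461 - 0.6081i)|11⟩

amp(|b₁b₂…⟩) = product of the factor amplitudes for bits b₁, b₂, …; only kets whose every factor amplitude is nonzero survive.
|00⟩: (-0.6887)(0.2617) = -0.1802
|01⟩: (-0.6887)(0.9651) = -0.6647
|10⟩: (-0.3586 - 0.6301i)(0.2617) = (-0.09385 - 0.1649i)
|11⟩: (-0.3586 - 0.6301i)(0.9651) = (-0.3461 - 0.6081i)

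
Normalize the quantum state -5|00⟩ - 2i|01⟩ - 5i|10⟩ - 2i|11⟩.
-0.6565|00⟩ - 0.2626i|01⟩ - 0.6565i|10⟩ - 0.2626i|11⟩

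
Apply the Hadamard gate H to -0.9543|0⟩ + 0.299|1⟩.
-0.4634|0⟩ - 0.8862|1⟩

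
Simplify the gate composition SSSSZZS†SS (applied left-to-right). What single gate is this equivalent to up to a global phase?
S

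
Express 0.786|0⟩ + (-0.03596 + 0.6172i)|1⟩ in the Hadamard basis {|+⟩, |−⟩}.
(0.5304 + 0.4364i)|+⟩ + (0.5812 - 0.4364i)|−⟩

With |ψ⟩ = α|0⟩ + β|1⟩, the Hadamard-basis coefficients are ⟨+|ψ⟩ = (α + β)/√2 and ⟨−|ψ⟩ = (α − β)/√2.
Here α = 0.786, β = (-0.03596 + 0.6172i): (α + β)/√2 = (0.5304 + 0.4364i), (α − β)/√2 = (0.5812 - 0.4364i).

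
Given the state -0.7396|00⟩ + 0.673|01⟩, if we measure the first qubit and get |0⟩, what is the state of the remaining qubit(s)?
-0.7396|0⟩ + 0.673|1⟩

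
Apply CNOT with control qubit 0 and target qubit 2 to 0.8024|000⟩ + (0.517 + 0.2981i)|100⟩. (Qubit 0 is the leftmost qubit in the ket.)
0.8024|000⟩ + (0.517 + 0.2981i)|101⟩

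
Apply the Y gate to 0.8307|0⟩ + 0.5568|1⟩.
-0.5568i|0⟩ + 0.8307i|1⟩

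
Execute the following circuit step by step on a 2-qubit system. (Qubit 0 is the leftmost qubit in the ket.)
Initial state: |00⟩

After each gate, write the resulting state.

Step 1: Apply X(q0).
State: |10⟩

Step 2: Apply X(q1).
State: |11⟩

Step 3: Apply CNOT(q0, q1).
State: |10⟩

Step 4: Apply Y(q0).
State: -i|00⟩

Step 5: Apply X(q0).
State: -i|10⟩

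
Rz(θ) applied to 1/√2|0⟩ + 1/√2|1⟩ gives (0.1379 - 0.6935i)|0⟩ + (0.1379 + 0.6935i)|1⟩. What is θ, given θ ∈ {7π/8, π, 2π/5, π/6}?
7π/8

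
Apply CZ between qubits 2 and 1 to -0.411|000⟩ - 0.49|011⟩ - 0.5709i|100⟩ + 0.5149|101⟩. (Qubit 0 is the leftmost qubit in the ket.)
-0.411|000⟩ + 0.49|011⟩ - 0.5709i|100⟩ + 0.5149|101⟩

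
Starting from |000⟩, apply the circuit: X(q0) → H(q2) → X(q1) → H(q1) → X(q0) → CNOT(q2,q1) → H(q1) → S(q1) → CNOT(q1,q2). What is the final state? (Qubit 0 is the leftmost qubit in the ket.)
-(1/√2)i|010⟩ + (1/√2)i|011⟩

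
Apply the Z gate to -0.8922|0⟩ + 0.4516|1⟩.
-0.8922|0⟩ - 0.4516|1⟩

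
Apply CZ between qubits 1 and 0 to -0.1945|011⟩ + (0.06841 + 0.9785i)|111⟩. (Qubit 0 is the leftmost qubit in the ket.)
-0.1945|011⟩ + (-0.06841 - 0.9785i)|111⟩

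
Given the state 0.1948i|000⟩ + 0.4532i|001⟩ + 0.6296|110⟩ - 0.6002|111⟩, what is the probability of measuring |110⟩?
0.3964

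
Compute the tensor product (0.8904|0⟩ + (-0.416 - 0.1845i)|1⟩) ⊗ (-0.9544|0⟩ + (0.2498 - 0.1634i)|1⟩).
-0.8498|00⟩ + (0.2224 - 0.1455i)|01⟩ + (0.397 + 0.1761i)|10⟩ + (-0.1341 + 0.02189i)|11⟩

amp(|b₁b₂…⟩) = product of the factor amplitudes for bits b₁, b₂, …; only kets whose every factor amplitude is nonzero survive.
|00⟩: (0.8904)(-0.9544) = -0.8498
|01⟩: (0.8904)(0.2498 - 0.1634i) = (0.2224 - 0.1455i)
|10⟩: (-0.416 - 0.1845i)(-0.9544) = (0.397 + 0.1761i)
|11⟩: (-0.416 - 0.1845i)(0.2498 - 0.1634i) = (-0.1341 + 0.02189i)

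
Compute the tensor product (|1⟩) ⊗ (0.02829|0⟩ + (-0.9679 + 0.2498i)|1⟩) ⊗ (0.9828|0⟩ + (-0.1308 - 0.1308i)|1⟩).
0.0278|100⟩ + (-0.0037 - 0.0037i)|101⟩ + (-0.9513 + 0.2455i)|110⟩ + (0.1593 + 0.09393i)|111⟩

amp(|b₁b₂…⟩) = product of the factor amplitudes for bits b₁, b₂, …; only kets whose every factor amplitude is nonzero survive.
|100⟩: (1)(0.02829)(0.9828) = 0.0278
|101⟩: (1)(0.02829)(-0.1308 - 0.1308i) = (-0.0037 - 0.0037i)
|110⟩: (1)(-0.9679 + 0.2498i)(0.9828) = (-0.9513 + 0.2455i)
|111⟩: (1)(-0.9679 + 0.2498i)(-0.1308 - 0.1308i) = (0.1593 + 0.09393i)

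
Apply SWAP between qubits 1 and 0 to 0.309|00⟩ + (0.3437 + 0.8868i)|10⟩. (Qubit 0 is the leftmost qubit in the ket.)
0.309|00⟩ + (0.3437 + 0.8868i)|01⟩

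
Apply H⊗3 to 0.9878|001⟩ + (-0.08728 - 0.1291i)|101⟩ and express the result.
(0.3184 - 0.04564i)|000⟩ + (-0.3184 + 0.04564i)|001⟩ + (0.3184 - 0.04564i)|010⟩ + (-0.3184 + 0.04564i)|011⟩ + (0.3801 + 0.04564i)|100⟩ + (-0.3801 - 0.04564i)|101⟩ + (0.3801 + 0.04564i)|110⟩ + (-0.3801 - 0.04564i)|111⟩

H⊗3 gives amp(|y⟩) = (1/2√2) Σ_x (−1)^(x·y) amp(|x⟩), where x·y is the number of positions in which both x and y have a 1.
|000⟩: (0.9878 + (-0.08728 - 0.1291i))/(2√2) = (0.3184 - 0.04564i)
|001⟩: (-0.9878 - (-0.08728 - 0.1291i))/(2√2) = (-0.3184 + 0.04564i)
|010⟩: (0.9878 + (-0.08728 - 0.1291i))/(2√2) = (0.3184 - 0.04564i)
|011⟩: (-0.9878 - (-0.08728 - 0.1291i))/(2√2) = (-0.3184 + 0.04564i)
|100⟩: (0.9878 - (-0.08728 - 0.1291i))/(2√2) = (0.3801 + 0.04564i)
|101⟩: (-0.9878 + (-0.08728 - 0.1291i))/(2√2) = (-0.3801 - 0.04564i)
|110⟩: (0.9878 - (-0.08728 - 0.1291i))/(2√2) = (0.3801 + 0.04564i)
|111⟩: (-0.9878 + (-0.08728 - 0.1291i))/(2√2) = (-0.3801 - 0.04564i)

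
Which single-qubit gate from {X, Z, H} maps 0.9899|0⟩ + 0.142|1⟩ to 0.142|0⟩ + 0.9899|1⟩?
X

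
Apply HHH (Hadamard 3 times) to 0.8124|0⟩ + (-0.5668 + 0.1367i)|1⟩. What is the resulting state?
(0.1737 + 0.09666i)|0⟩ + (0.9752 - 0.09666i)|1⟩

H² = I, so H^3 = H: a single Hadamard. With (a, b) = (0.8124, (-0.5668 + 0.1367i)), H gives ((a + b)/√2, (a − b)/√2) = ((0.1737 + 0.09666i), (0.9752 - 0.09666i)).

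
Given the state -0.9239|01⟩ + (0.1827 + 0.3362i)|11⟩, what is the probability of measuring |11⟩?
0.1464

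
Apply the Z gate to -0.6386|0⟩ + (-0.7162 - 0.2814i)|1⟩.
-0.6386|0⟩ + (0.7162 + 0.2814i)|1⟩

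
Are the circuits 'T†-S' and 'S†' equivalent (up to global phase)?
No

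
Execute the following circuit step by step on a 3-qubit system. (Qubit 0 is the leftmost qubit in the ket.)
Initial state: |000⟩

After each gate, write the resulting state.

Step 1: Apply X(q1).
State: |010⟩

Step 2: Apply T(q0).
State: |010⟩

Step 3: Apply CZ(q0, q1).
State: |010⟩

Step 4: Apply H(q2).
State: 1/√2|010⟩ + 1/√2|011⟩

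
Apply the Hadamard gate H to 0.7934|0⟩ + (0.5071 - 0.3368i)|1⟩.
(0.9196 - 0.2382i)|0⟩ + (0.2024 + 0.2382i)|1⟩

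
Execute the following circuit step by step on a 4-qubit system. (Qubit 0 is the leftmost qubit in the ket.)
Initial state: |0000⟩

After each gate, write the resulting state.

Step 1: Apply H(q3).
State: 1/√2|0000⟩ + 1/√2|0001⟩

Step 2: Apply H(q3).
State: |0000⟩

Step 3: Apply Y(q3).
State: i|0001⟩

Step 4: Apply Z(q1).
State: i|0001⟩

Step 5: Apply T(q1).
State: i|0001⟩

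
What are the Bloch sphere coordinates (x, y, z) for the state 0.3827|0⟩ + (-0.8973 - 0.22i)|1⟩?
(-0.6868, -0.1684, -0.7071)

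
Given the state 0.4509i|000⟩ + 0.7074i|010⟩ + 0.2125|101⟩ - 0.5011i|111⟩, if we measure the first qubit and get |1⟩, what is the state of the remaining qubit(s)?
0.3904|01⟩ - 0.9206i|11⟩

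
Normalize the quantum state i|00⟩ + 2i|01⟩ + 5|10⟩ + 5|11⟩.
0.1348i|00⟩ + 0.2697i|01⟩ + 0.6742|10⟩ + 0.6742|11⟩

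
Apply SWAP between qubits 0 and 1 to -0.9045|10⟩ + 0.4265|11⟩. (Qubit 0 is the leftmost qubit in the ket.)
-0.9045|01⟩ + 0.4265|11⟩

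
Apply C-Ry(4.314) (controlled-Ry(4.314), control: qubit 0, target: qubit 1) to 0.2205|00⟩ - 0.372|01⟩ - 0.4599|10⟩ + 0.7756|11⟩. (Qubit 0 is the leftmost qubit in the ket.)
0.2205|00⟩ - 0.372|01⟩ - 0.3917|10⟩ - 0.8122|11⟩

C-Ry(4.314) leaves the control-|0⟩ kets |00⟩, |01⟩ unchanged and applies Ry(4.314) to qubit 1 on the control-|1⟩ pair (|10⟩, |11⟩).
Ry(4.314) = [[cos(θ/2), −sin(θ/2)], [sin(θ/2), cos(θ/2)]]; θ = 4.314, cos(θ/2) ≈ -0.553202, sin(θ/2) ≈ 0.833047.
With a = amp(|10⟩) = -0.4599 and b = amp(|11⟩) = 0.7756:
new amp(|10⟩) = (-0.553202)·a + (-0.833047)·b = -0.3917
new amp(|11⟩) = (0.833047)·a + (-0.553202)·b = -0.8122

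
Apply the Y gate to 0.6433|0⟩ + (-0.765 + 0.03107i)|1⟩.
(0.03107 + 0.765i)|0⟩ + 0.6433i|1⟩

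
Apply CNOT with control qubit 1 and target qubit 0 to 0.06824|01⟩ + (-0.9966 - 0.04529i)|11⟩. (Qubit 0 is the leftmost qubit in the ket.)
(-0.9966 - 0.04529i)|01⟩ + 0.06824|11⟩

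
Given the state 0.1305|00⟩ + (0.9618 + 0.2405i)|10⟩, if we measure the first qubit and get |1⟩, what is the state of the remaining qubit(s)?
(0.9701 + 0.2426i)|0⟩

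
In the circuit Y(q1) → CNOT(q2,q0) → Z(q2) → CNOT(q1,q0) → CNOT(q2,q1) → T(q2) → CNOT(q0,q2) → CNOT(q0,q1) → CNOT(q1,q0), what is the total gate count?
9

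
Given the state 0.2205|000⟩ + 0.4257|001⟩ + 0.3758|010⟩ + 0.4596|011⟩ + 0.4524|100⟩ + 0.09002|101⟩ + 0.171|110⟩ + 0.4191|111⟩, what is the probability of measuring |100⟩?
0.2047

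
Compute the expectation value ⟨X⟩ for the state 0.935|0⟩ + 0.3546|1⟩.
0.6631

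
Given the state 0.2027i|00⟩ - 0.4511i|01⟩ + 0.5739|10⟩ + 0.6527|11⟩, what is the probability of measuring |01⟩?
0.2035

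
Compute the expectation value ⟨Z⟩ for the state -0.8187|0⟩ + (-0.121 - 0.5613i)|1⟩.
0.3406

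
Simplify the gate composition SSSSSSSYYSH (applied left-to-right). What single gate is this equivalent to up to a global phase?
H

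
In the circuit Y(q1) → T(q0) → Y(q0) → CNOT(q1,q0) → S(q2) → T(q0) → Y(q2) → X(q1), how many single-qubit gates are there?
7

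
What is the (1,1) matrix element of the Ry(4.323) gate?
-0.5569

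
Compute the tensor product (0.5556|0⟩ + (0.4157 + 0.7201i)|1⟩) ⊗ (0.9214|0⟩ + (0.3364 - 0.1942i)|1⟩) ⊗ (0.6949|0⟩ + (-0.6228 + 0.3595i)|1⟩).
0.3557|000⟩ + (-0.3188 + 0.184i)|001⟩ + (0.1299 - 0.07498i)|010⟩ + (-0.07761 + 0.1344i)|011⟩ + (0.2662 + 0.4611i)|100⟩ + (-0.4771 - 0.2755i)|101⟩ + (0.1944 + 0.1122i)|110⟩ + (-0.2323 - 0.00004339i)|111⟩

amp(|b₁b₂…⟩) = product of the factor amplitudes for bits b₁, b₂, …; only kets whose every factor amplitude is nonzero survive.
|000⟩: (0.5556)(0.9214)(0.6949) = 0.3557
|001⟩: (0.5556)(0.9214)(-0.6228 + 0.3595i) = (-0.3188 + 0.184i)
|010⟩: (0.5556)(0.3364 - 0.1942i)(0.6949) = (0.1299 - 0.07498i)
|011⟩: (0.5556)(0.3364 - 0.1942i)(-0.6228 + 0.3595i) = (-0.07761 + 0.1344i)
|100⟩: (0.4157 + 0.7201i)(0.9214)(0.6949) = (0.2662 + 0.4611i)
|101⟩: (0.4157 + 0.7201i)(0.9214)(-0.6228 + 0.3595i) = (-0.4771 - 0.2755i)
|110⟩: (0.4157 + 0.7201i)(0.3364 - 0.1942i)(0.6949) = (0.1944 + 0.1122i)
|111⟩: (0.4157 + 0.7201i)(0.3364 - 0.1942i)(-0.6228 + 0.3595i) = (-0.2323 - 0.00004339i)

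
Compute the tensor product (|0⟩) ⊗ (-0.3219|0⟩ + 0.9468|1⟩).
-0.3219|00⟩ + 0.9468|01⟩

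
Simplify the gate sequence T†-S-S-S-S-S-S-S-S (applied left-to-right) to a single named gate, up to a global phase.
T†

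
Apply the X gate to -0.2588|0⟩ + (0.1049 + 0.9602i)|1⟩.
(0.1049 + 0.9602i)|0⟩ - 0.2588|1⟩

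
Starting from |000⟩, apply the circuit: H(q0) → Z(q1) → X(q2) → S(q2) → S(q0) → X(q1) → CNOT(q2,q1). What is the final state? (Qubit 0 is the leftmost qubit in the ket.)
(1/√2)i|001⟩ - 1/√2|101⟩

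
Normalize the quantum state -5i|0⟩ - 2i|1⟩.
-0.9285i|0⟩ - 0.3714i|1⟩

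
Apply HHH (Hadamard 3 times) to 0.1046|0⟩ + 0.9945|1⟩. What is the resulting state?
0.7772|0⟩ - 0.6293|1⟩

H² = I, so H^3 = H: a single Hadamard. With (a, b) = (0.1046, 0.9945), H gives ((a + b)/√2, (a − b)/√2) = (0.7772, -0.6293).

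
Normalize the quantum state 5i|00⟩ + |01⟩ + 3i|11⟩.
0.8452i|00⟩ + 0.169|01⟩ + 0.5071i|11⟩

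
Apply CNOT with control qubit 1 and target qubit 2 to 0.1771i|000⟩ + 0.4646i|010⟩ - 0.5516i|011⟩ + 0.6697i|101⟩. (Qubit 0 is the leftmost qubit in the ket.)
0.1771i|000⟩ - 0.5516i|010⟩ + 0.4646i|011⟩ + 0.6697i|101⟩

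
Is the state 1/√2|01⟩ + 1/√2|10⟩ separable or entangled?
Entangled

Writing the state as a|00⟩ + b|01⟩ + c|10⟩ + d|11⟩, it is a product state iff ad − bc = 0.
Here (a, b, c, d) = (0, 1/√2, 1/√2, 0): ad − bc = (0)(0) − (1/√2)(1/√2) = -1/2 ≠ 0, so the state is entangled.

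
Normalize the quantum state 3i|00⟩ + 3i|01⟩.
(1/√2)i|00⟩ + (1/√2)i|01⟩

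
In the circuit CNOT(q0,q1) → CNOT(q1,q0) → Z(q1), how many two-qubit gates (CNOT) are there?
2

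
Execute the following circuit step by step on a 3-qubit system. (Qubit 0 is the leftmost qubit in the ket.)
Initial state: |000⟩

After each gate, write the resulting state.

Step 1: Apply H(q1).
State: 1/√2|000⟩ + 1/√2|010⟩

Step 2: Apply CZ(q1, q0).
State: 1/√2|000⟩ + 1/√2|010⟩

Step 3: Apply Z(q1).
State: 1/√2|000⟩ - 1/√2|010⟩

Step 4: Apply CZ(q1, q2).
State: 1/√2|000⟩ - 1/√2|010⟩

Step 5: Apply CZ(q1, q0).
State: 1/√2|000⟩ - 1/√2|010⟩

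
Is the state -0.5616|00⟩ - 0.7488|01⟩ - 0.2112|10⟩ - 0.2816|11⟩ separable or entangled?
Separable

Writing the state as a|00⟩ + b|01⟩ + c|10⟩ + d|11⟩, it is a product state iff ad − bc = 0.
Here (a, b, c, d) = (-0.5616, -0.7488, -0.2112, -0.2816): ad − bc = (-0.5616)(-0.2816) − (-0.7488)(-0.2112) = 0, so the state is separable.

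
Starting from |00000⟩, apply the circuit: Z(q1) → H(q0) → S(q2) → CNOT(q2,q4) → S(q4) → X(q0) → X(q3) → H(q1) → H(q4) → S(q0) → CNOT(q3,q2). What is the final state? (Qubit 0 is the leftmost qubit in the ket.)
1/√8|00110⟩ + 1/√8|00111⟩ + 1/√8|01110⟩ + 1/√8|01111⟩ + (1/√8)i|10110⟩ + (1/√8)i|10111⟩ + (1/√8)i|11110⟩ + (1/√8)i|11111⟩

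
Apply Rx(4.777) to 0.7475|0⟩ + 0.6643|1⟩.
(-0.5454 - 0.4543i)|0⟩ + (-0.4847 - 0.5112i)|1⟩

Rx(4.777) = [[cos(θ/2), −i·sin(θ/2)], [−i·sin(θ/2), cos(θ/2)]]; θ = 4.777, cos(θ/2) ≈ -0.729577, sin(θ/2) ≈ 0.683898.
With a = amp(|0⟩) = 0.7475 and b = amp(|1⟩) = 0.6643:
new amp(|0⟩) = (-0.729577)·a + (-0.683898i)·b = (-0.5454 - 0.4543i)
new amp(|1⟩) = (-0.683898i)·a + (-0.729577)·b = (-0.4847 - 0.5112i)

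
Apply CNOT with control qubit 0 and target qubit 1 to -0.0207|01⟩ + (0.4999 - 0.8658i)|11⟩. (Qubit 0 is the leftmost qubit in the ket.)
-0.0207|01⟩ + (0.4999 - 0.8658i)|10⟩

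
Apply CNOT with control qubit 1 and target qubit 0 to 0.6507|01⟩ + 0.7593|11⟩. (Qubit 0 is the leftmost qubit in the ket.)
0.7593|01⟩ + 0.6507|11⟩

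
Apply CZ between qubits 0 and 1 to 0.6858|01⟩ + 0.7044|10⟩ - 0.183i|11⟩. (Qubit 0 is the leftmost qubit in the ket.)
0.6858|01⟩ + 0.7044|10⟩ + 0.183i|11⟩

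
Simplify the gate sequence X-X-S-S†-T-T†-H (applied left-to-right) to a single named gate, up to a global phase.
H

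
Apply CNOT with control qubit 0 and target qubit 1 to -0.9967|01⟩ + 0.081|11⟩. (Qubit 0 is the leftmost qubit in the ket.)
-0.9967|01⟩ + 0.081|10⟩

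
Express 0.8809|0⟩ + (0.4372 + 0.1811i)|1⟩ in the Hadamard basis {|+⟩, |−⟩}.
(0.932 + 0.1281i)|+⟩ + (0.3137 - 0.1281i)|−⟩

With |ψ⟩ = α|0⟩ + β|1⟩, the Hadamard-basis coefficients are ⟨+|ψ⟩ = (α + β)/√2 and ⟨−|ψ⟩ = (α − β)/√2.
Here α = 0.8809, β = (0.4372 + 0.1811i): (α + β)/√2 = (0.932 + 0.1281i), (α − β)/√2 = (0.3137 - 0.1281i).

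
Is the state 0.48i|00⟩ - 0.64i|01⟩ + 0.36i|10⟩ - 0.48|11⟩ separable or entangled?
Entangled

Writing the state as a|00⟩ + b|01⟩ + c|10⟩ + d|11⟩, it is a product state iff ad − bc = 0.
Here (a, b, c, d) = (0.48i, -0.64i, 0.36i, -0.48): ad − bc = (0.48i)(-0.48) − (-0.64i)(0.36i) = (-0.2304 - 0.2304i) ≠ 0, so the state is entangled.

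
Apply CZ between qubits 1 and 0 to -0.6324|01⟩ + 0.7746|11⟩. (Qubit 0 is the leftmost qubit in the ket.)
-0.6324|01⟩ - 0.7746|11⟩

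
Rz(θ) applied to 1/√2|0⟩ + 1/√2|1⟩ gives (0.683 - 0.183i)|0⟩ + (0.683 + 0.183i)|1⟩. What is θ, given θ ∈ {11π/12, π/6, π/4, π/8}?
π/6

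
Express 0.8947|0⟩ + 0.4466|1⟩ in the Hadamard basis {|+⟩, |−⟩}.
0.9484|+⟩ + 0.3169|−⟩

With |ψ⟩ = α|0⟩ + β|1⟩, the Hadamard-basis coefficients are ⟨+|ψ⟩ = (α + β)/√2 and ⟨−|ψ⟩ = (α − β)/√2.
Here α = 0.8947, β = 0.4466: (α + β)/√2 = 0.9484, (α − β)/√2 = 0.3169.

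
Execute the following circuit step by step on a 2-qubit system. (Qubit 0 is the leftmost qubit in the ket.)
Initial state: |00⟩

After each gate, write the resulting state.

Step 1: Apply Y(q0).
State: i|10⟩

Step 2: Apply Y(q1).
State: -|11⟩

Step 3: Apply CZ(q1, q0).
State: |11⟩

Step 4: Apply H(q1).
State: 1/√2|10⟩ - 1/√2|11⟩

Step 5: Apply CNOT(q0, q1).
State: -1/√2|10⟩ + 1/√2|11⟩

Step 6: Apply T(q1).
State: -1/√2|10⟩ + (1/2 + (1/2)i)|11⟩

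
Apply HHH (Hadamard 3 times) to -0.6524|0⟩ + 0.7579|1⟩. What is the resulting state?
0.0746|0⟩ - 0.9972|1⟩

H² = I, so H^3 = H: a single Hadamard. With (a, b) = (-0.6524, 0.7579), H gives ((a + b)/√2, (a − b)/√2) = (0.0746, -0.9972).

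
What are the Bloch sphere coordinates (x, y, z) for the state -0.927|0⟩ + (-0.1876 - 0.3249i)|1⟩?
(0.3478, 0.6024, 0.7186)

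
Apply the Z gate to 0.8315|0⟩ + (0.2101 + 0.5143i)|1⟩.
0.8315|0⟩ + (-0.2101 - 0.5143i)|1⟩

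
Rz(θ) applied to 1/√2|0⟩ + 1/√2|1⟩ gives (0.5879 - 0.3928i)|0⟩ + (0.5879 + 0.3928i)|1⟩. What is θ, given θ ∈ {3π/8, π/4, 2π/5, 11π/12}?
3π/8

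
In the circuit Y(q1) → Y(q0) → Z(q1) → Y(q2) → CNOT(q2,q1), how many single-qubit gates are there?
4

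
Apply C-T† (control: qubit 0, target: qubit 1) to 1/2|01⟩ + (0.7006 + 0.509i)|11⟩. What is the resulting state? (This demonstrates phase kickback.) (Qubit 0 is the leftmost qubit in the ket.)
1/2|01⟩ + (0.8553 - 0.1355i)|11⟩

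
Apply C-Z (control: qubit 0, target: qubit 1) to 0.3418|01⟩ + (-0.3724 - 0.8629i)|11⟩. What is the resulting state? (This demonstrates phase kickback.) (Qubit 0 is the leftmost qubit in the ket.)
0.3418|01⟩ + (0.3724 + 0.8629i)|11⟩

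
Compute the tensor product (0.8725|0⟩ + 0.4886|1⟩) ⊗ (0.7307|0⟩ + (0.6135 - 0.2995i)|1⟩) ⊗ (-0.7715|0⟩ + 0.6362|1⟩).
-0.4919|000⟩ + 0.4056|001⟩ + (-0.413 + 0.2016i)|010⟩ + (0.3405 - 0.1662i)|011⟩ - 0.2754|100⟩ + 0.2271|101⟩ + (-0.2313 + 0.1129i)|110⟩ + (0.1907 - 0.0931i)|111⟩

amp(|b₁b₂…⟩) = product of the factor amplitudes for bits b₁, b₂, …; only kets whose every factor amplitude is nonzero survive.
|000⟩: (0.8725)(0.7307)(-0.7715) = -0.4919
|001⟩: (0.8725)(0.7307)(0.6362) = 0.4056
|010⟩: (0.8725)(0.6135 - 0.2995i)(-0.7715) = (-0.413 + 0.2016i)
|011⟩: (0.8725)(0.6135 - 0.2995i)(0.6362) = (0.3405 - 0.1662i)
|100⟩: (0.4886)(0.7307)(-0.7715) = -0.2754
|101⟩: (0.4886)(0.7307)(0.6362) = 0.2271
|110⟩: (0.4886)(0.6135 - 0.2995i)(-0.7715) = (-0.2313 + 0.1129i)
|111⟩: (0.4886)(0.6135 - 0.2995i)(0.6362) = (0.1907 - 0.0931i)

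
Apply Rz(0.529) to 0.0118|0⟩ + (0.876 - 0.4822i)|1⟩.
(0.01139 - 0.003085i)|0⟩ + (0.9716 - 0.2364i)|1⟩

Rz(0.529) = [[e^(−iθ/2), 0], [0, e^(iθ/2)]] with e^(±iθ/2) = cos(θ/2) ± i·sin(θ/2); θ = 0.529, cos(θ/2) ≈ 0.965223, sin(θ/2) ≈ 0.261427.
With a = amp(|0⟩) = 0.0118 and b = amp(|1⟩) = (0.876 - 0.4822i):
new amp(|0⟩) = (0.965223 - 0.261427i)·a = (0.01139 - 0.003085i)
new amp(|1⟩) = (0.965223 + 0.261427i)·b = (0.9716 - 0.2364i)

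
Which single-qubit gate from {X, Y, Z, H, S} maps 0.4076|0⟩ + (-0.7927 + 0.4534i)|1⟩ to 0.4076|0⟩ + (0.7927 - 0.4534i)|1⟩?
Z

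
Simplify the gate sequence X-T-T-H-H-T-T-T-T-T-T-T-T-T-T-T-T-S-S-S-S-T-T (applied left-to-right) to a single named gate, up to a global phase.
X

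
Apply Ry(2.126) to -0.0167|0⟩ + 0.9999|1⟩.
-0.8819|0⟩ + 0.4716|1⟩

Ry(2.126) = [[cos(θ/2), −sin(θ/2)], [sin(θ/2), cos(θ/2)]]; θ = 2.126, cos(θ/2) ≈ 0.486253, sin(θ/2) ≈ 0.873818.
With a = amp(|0⟩) = -0.0167 and b = amp(|1⟩) = 0.9999:
new amp(|0⟩) = (0.486253)·a + (-0.873818)·b = -0.8819
new amp(|1⟩) = (0.873818)·a + (0.486253)·b = 0.4716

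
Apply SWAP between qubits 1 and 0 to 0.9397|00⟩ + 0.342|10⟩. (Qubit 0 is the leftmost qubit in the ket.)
0.9397|00⟩ + 0.342|01⟩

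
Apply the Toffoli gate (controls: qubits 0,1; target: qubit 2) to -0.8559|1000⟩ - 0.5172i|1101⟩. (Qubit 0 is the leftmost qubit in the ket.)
-0.8559|1000⟩ - 0.5172i|1111⟩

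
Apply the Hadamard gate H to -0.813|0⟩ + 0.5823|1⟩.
-0.1631|0⟩ - 0.9866|1⟩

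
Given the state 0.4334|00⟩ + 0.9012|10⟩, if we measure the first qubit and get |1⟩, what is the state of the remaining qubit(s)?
|0⟩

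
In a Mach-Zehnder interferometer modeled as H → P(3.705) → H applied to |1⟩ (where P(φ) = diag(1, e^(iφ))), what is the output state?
(0.9227 + 0.267i)|0⟩ + (0.07728 - 0.267i)|1⟩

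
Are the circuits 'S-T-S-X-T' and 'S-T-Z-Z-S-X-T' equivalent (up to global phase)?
Yes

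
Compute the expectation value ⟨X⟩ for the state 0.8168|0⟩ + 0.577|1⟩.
0.9426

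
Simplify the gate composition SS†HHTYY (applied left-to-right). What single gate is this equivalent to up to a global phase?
T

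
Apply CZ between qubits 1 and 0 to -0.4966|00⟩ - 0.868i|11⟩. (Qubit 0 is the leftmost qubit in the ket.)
-0.4966|00⟩ + 0.868i|11⟩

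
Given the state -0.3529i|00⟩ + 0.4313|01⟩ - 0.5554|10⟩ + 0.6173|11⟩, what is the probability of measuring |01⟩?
0.186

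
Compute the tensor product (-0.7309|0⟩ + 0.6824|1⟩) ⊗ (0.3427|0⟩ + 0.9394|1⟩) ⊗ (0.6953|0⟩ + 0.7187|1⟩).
-0.1742|000⟩ - 0.18|001⟩ - 0.4774|010⟩ - 0.4935|011⟩ + 0.1626|100⟩ + 0.1681|101⟩ + 0.4457|110⟩ + 0.4607|111⟩

amp(|b₁b₂…⟩) = product of the factor amplitudes for bits b₁, b₂, …; only kets whose every factor amplitude is nonzero survive.
|000⟩: (-0.7309)(0.3427)(0.6953) = -0.1742
|001⟩: (-0.7309)(0.3427)(0.7187) = -0.18
|010⟩: (-0.7309)(0.9394)(0.6953) = -0.4774
|011⟩: (-0.7309)(0.9394)(0.7187) = -0.4935
|100⟩: (0.6824)(0.3427)(0.6953) = 0.1626
|101⟩: (0.6824)(0.3427)(0.7187) = 0.1681
|110⟩: (0.6824)(0.9394)(0.6953) = 0.4457
|111⟩: (0.6824)(0.9394)(0.7187) = 0.4607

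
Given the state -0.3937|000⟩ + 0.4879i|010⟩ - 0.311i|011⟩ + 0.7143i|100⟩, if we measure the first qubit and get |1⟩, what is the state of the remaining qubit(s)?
i|00⟩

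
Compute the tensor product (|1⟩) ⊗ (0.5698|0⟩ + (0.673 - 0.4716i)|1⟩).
0.5698|10⟩ + (0.673 - 0.4716i)|11⟩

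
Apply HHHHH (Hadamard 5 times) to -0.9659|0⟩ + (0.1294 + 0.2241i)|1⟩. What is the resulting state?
(-0.5915 + 0.1585i)|0⟩ + (-0.7745 - 0.1585i)|1⟩

H² = I, so H^5 = H: a single Hadamard. With (a, b) = (-0.9659, (0.1294 + 0.2241i)), H gives ((a + b)/√2, (a − b)/√2) = ((-0.5915 + 0.1585i), (-0.7745 - 0.1585i)).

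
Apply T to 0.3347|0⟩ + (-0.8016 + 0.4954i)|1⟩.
0.3347|0⟩ + (-0.9171 - 0.2165i)|1⟩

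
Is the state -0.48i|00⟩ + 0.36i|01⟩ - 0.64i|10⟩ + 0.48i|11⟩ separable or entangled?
Separable

Writing the state as a|00⟩ + b|01⟩ + c|10⟩ + d|11⟩, it is a product state iff ad − bc = 0.
Here (a, b, c, d) = (-0.48i, 0.36i, -0.64i, 0.48i): ad − bc = (-0.48i)(0.48i) − (0.36i)(-0.64i) = 0, so the state is separable.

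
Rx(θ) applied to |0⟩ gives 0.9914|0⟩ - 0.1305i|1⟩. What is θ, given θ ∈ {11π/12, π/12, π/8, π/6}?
π/12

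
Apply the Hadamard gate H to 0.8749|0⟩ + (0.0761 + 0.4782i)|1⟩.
(0.6725 + 0.3381i)|0⟩ + (0.5648 - 0.3381i)|1⟩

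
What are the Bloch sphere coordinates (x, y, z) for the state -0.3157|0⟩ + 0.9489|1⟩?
(-0.5991, 0, -0.8007)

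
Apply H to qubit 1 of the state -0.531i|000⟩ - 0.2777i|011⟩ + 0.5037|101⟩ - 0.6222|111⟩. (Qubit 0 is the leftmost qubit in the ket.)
-0.3755i|000⟩ - 0.1964i|001⟩ - 0.3755i|010⟩ + 0.1964i|011⟩ - 0.08379|101⟩ + 0.7961|111⟩

H on qubit 1 mixes each pair of kets that differ only in qubit 1: amplitudes (a, b) of (|…0…⟩, |…1…⟩) become ((a + b)/√2, (a − b)/√2). Kets absent from the input have amplitude 0.
(|000⟩, |010⟩): (a, b) = (-0.531i, 0) → (-0.3755i, -0.3755i)
(|001⟩, |011⟩): (a, b) = (0, -0.2777i) → (-0.1964i, 0.1964i)
(|101⟩, |111⟩): (a, b) = (0.5037, -0.6222) → (-0.08379, 0.7961)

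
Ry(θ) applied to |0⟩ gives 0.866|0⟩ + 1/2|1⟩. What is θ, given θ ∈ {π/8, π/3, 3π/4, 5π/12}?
π/3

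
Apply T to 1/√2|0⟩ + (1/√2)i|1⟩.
1/√2|0⟩ + (-1/2 + (1/2)i)|1⟩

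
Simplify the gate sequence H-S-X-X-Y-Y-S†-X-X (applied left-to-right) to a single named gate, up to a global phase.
H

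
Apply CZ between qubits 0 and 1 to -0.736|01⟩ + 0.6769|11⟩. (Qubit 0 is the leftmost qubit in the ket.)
-0.736|01⟩ - 0.6769|11⟩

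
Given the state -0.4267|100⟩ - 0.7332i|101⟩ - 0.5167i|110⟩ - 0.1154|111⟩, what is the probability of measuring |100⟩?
0.1821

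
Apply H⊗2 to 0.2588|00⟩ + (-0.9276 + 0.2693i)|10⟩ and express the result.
(-0.3344 + 0.1347i)|00⟩ + (-0.3344 + 0.1347i)|01⟩ + (0.5932 - 0.1347i)|10⟩ + (0.5932 - 0.1347i)|11⟩

H⊗2 gives amp(|y⟩) = (1/2) Σ_x (−1)^(x·y) amp(|x⟩), where x·y is the number of positions in which both x and y have a 1.
|00⟩: (0.2588 + (-0.9276 + 0.2693i))/2 = (-0.3344 + 0.1347i)
|01⟩: (0.2588 + (-0.9276 + 0.2693i))/2 = (-0.3344 + 0.1347i)
|10⟩: (0.2588 - (-0.9276 + 0.2693i))/2 = (0.5932 - 0.1347i)
|11⟩: (0.2588 - (-0.9276 + 0.2693i))/2 = (0.5932 - 0.1347i)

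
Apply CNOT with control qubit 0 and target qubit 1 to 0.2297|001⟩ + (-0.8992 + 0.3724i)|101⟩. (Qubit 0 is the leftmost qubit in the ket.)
0.2297|001⟩ + (-0.8992 + 0.3724i)|111⟩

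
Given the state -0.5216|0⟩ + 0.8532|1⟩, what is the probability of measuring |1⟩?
0.728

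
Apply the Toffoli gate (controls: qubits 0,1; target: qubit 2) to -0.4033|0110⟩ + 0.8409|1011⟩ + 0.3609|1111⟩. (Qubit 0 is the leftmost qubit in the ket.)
-0.4033|0110⟩ + 0.8409|1011⟩ + 0.3609|1101⟩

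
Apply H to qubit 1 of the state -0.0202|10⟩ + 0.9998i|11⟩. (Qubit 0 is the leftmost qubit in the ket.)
(-0.01428 + 0.707i)|10⟩ + (-0.01428 - 0.707i)|11⟩

H on qubit 1 mixes each pair of kets that differ only in qubit 1: amplitudes (a, b) of (|…0…⟩, |…1…⟩) become ((a + b)/√2, (a − b)/√2). Kets absent from the input have amplitude 0.
(|10⟩, |11⟩): (a, b) = (-0.0202, 0.9998i) → ((-0.01428 + 0.707i), (-0.01428 - 0.707i))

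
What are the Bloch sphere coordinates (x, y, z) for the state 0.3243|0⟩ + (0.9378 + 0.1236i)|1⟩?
(0.6083, 0.08017, -0.7896)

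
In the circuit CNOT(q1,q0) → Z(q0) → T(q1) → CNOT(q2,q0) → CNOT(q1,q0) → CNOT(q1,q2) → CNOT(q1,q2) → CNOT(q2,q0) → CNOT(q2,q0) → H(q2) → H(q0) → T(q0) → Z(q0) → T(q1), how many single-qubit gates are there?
7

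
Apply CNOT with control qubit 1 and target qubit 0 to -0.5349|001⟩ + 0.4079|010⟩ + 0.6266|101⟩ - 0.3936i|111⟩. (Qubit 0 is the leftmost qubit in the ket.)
-0.5349|001⟩ - 0.3936i|011⟩ + 0.6266|101⟩ + 0.4079|110⟩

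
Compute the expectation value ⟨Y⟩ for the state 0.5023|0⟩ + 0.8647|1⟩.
0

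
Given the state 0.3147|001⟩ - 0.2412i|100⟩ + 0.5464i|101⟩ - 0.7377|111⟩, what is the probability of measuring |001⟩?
0.09904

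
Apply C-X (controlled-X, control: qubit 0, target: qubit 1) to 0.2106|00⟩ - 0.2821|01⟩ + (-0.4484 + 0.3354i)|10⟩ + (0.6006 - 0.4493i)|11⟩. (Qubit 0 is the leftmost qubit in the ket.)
0.2106|00⟩ - 0.2821|01⟩ + (0.6006 - 0.4493i)|10⟩ + (-0.4484 + 0.3354i)|11⟩

C-X leaves the control-|0⟩ kets |00⟩, |01⟩ unchanged and applies X to qubit 1 on the control-|1⟩ pair (|10⟩, |11⟩).
X = [[0, 1], [1, 0]].
With a = amp(|10⟩) = (-0.4484 + 0.3354i) and b = amp(|11⟩) = (0.6006 - 0.4493i):
new amp(|10⟩) = (1)·b = (0.6006 - 0.4493i)
new amp(|11⟩) = (1)·a = (-0.4484 + 0.3354i)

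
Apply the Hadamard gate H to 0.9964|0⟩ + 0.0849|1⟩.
0.7646|0⟩ + 0.6445|1⟩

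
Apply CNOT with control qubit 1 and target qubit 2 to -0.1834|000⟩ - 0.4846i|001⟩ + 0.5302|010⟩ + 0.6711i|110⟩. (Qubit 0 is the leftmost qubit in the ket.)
-0.1834|000⟩ - 0.4846i|001⟩ + 0.5302|011⟩ + 0.6711i|111⟩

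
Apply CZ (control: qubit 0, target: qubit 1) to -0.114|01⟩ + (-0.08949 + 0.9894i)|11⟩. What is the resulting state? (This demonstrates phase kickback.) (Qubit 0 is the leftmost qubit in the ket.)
-0.114|01⟩ + (0.08949 - 0.9894i)|11⟩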